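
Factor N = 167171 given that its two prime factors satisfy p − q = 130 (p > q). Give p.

Since p = q + 130, we have 167171 = q(q + 130), so q² + 130q − 167171 = 0.
Discriminant: 130² + 4·167171 = 16900 + 668684 = 685584; √685584 = 828.
q = (−130 + 828)/2 = 349, and p = q + 130 = 479.
Check: 349 · 479 = 167171.

479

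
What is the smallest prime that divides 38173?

59

38173 is odd.
Digit sum 22, not divisible by 3.
Ends in 3: not divisible by 5.
7: 38173 = 7·5453 + 2
11: 38173 = 11·3470 + 3
13: 38173 = 13·2936 + 5
17: 38173 = 17·2245 + 8
19: 38173 = 19·2009 + 2
23: 38173 = 23·1659 + 16
29: 38173 = 29·1316 + 9
31: 38173 = 31·1231 + 12
37: 38173 = 37·1031 + 26
41: 38173 = 41·931 + 2
43: 38173 = 43·887 + 32
47: 38173 = 47·812 + 9
53: 38173 = 53·720 + 13
59: 38173 = 59·647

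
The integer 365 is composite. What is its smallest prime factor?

5

365 is odd.
Digit sum 14, not divisible by 3.
Ends in 5: divisible by 5.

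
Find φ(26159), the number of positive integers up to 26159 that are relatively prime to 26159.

Factor: 26159 = 7 · 37 · 101.
φ(26159) = (7−1) · (37−1) · (101−1) = 6 · 36 · 100 = 21600.

21600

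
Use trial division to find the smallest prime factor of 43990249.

83

43990249 is odd.
Digit sum 40, not divisible by 3.
Ends in 9: not divisible by 5.
7: 43990249 = 7·6284321 + 2
11: 43990249 = 11·3999113 + 6
13: 43990249 = 13·3383865 + 4
17: 43990249 = 17·2587661 + 12
19: 43990249 = 19·2315276 + 5
23: 43990249 = 23·1912619 + 12
29: 43990249 = 29·1516905 + 4
31: 43990249 = 31·1419040 + 9
37: 43990249 = 37·1188925 + 24
41: 43990249 = 41·1072932 + 37
43: 43990249 = 43·1023029 + 2
47: 43990249 = 47·935962 + 35
53: 43990249 = 53·830004 + 37
59: 43990249 = 59·745597 + 26
61: 43990249 = 61·721151 + 38
67: 43990249 = 67·656570 + 59
71: 43990249 = 71·619580 + 69
73: 43990249 = 73·602606 + 11
79: 43990249 = 79·556838 + 47
83: 43990249 = 83·530003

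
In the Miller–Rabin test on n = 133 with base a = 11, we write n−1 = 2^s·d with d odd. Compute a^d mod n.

133 − 1 = 132 = 2^2 · 33, so d = 33.
11^1 ≡ 11 (mod 133)
11^2 ≡ 11^2 = 121 ≡ 121 (mod 133)
11^4 ≡ 121^2 = 14641 ≡ 11 (mod 133)
11^8 ≡ 11^2 = 121 ≡ 121 (mod 133)
11^16 ≡ 121^2 = 14641 ≡ 11 (mod 133)
11^32 ≡ 11^2 = 121 ≡ 121 (mod 133)
33 = 32 + 1 in binary powers of 2.
So 11^33 ≡ 121 · 11 ≡ 1 (mod 133).
Since 11^d ≡ 1 (mod 133), base 11 does not prove 133 composite.

1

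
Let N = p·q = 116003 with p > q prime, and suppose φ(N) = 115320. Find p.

373

φ(n) = (p−1)(q−1) = n − (p+q) + 1, so p + q = 116003 − 115320 + 1 = 684.
p and q are the roots of t² − 684t + 116003 = 0.
Discriminant: 684² − 4·116003 = 467856 − 464012 = 3844; √3844 = 62.
q = (684 − 62)/2 = 311, p = (684 + 62)/2 = 373.
Check: 311 · 373 = 116003.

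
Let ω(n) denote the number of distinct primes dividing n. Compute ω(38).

2

38 = 2 · 19
38 = 2 · 19, which has 2 distinct prime factors.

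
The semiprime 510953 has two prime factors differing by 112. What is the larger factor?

Since p = q + 112, we have 510953 = q(q + 112), so q² + 112q − 510953 = 0.
Discriminant: 112² + 4·510953 = 12544 + 2043812 = 2056356; √2056356 = 1434.
q = (−112 + 1434)/2 = 661, and p = q + 112 = 773.
Check: 661 · 773 = 510953.

773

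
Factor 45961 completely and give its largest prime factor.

45961 = 19 · 2419
2419 = 41 · 59
59 is prime.
So 45961 = 19 · 41 · 59; the largest prime factor is 59.

59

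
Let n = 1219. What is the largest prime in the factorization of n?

1219 = 23 · 53
53 is prime.
So 1219 = 23 · 53; the largest prime factor is 53.

53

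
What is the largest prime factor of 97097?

97

97097 = 7 · 13871
13871 = 11 · 1261
1261 = 13 · 97
97 is prime.
So 97097 = 7 · 11 · 13 · 97; the largest prime factor is 97.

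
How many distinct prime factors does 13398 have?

13398 = 2 · 6699
6699 = 3 · 2233
2233 = 7 · 319
319 = 11 · 29
13398 = 2 · 3 · 7 · 11 · 29, which has 5 distinct prime factors.

5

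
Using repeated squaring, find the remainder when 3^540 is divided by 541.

3^1 ≡ 3 (mod 541)
3^2 ≡ 3^2 = 9 ≡ 9 (mod 541)
3^4 ≡ 9^2 = 81 ≡ 81 (mod 541)
3^8 ≡ 81^2 = 6561 ≡ 69 (mod 541)
3^16 ≡ 69^2 = 4761 ≡ 433 (mod 541)
3^32 ≡ 433^2 = 187489 ≡ 303 (mod 541)
3^64 ≡ 303^2 = 91809 ≡ 380 (mod 541)
3^128 ≡ 380^2 = 144400 ≡ 494 (mod 541)
3^256 ≡ 494^2 = 244036 ≡ 45 (mod 541)
3^512 ≡ 45^2 = 2025 ≡ 402 (mod 541)
540 = 512 + 16 + 8 + 4 in binary powers of 2.
So 3^540 ≡ 402 · 433 · 69 · 81 ≡ 1 (mod 541).
Since the result is 1, base 3 gives no evidence that 541 is composite.

1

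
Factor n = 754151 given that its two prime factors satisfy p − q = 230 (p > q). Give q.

761

Since p = q + 230, we have 754151 = q(q + 230), so q² + 230q − 754151 = 0.
Discriminant: 230² + 4·754151 = 52900 + 3016604 = 3069504; √3069504 = 1752.
q = (−230 + 1752)/2 = 761, and p = q + 230 = 991.
Check: 761 · 991 = 754151.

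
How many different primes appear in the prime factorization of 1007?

1007 = 19 · 53
1007 = 19 · 53, which has 2 distinct prime factors.

2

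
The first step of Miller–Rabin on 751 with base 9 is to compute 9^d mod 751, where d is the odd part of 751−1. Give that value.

1

751 − 1 = 750 = 2^1 · 375, so d = 375.
9^1 ≡ 9 (mod 751)
9^2 ≡ 9^2 = 81 ≡ 81 (mod 751)
9^4 ≡ 81^2 = 6561 ≡ 553 (mod 751)
9^8 ≡ 553^2 = 305809 ≡ 152 (mod 751)
9^16 ≡ 152^2 = 23104 ≡ 574 (mod 751)
9^32 ≡ 574^2 = 329476 ≡ 538 (mod 751)
9^64 ≡ 538^2 = 289444 ≡ 309 (mod 751)
9^128 ≡ 309^2 = 95481 ≡ 104 (mod 751)
9^256 ≡ 104^2 = 10816 ≡ 302 (mod 751)
375 = 256 + 64 + 32 + 16 + 4 + 2 + 1 in binary powers of 2.
So 9^375 ≡ 302 · 309 · 538 · 574 · 553 · 81 · 9 ≡ 1 (mod 751).
Since 9^d ≡ 1 (mod 751), base 9 does not prove 751 composite.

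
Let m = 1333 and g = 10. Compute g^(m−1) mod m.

10^1 ≡ 10 (mod 1333)
10^2 ≡ 10^2 = 100 ≡ 100 (mod 1333)
10^4 ≡ 100^2 = 10000 ≡ 669 (mod 1333)
10^8 ≡ 669^2 = 447561 ≡ 1006 (mod 1333)
10^16 ≡ 1006^2 = 1012036 ≡ 289 (mod 1333)
10^32 ≡ 289^2 = 83521 ≡ 875 (mod 1333)
10^64 ≡ 875^2 = 765625 ≡ 483 (mod 1333)
10^128 ≡ 483^2 = 233289 ≡ 14 (mod 1333)
10^256 ≡ 14^2 = 196 ≡ 196 (mod 1333)
10^512 ≡ 196^2 = 38416 ≡ 1092 (mod 1333)
10^1024 ≡ 1092^2 = 1192464 ≡ 762 (mod 1333)
1332 = 1024 + 256 + 32 + 16 + 4 in binary powers of 2.
So 10^1332 ≡ 762 · 196 · 875 · 289 · 669 ≡ 686 (mod 1333).
Since 686 ≠ 1, base 10 is a Fermat witness: 1333 is composite.

686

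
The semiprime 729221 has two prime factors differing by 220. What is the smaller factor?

751

Since p = q + 220, we have 729221 = q(q + 220), so q² + 220q − 729221 = 0.
Discriminant: 220² + 4·729221 = 48400 + 2916884 = 2965284; √2965284 = 1722.
q = (−220 + 1722)/2 = 751, and p = q + 220 = 971.
Check: 751 · 971 = 729221.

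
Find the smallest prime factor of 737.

737 is odd.
Digit sum 17, not divisible by 3.
Ends in 7: not divisible by 5.
7: 737 = 7·105 + 2
11: 737 = 11·67

11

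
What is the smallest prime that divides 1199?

11

1199 is odd.
Digit sum 20, not divisible by 3.
Ends in 9: not divisible by 5.
7: 1199 = 7·171 + 2
11: 1199 = 11·109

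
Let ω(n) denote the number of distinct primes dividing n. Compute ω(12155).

12155 = 5 · 2431
2431 = 11 · 221
221 = 13 · 17
12155 = 5 · 11 · 13 · 17, which has 4 distinct prime factors.

4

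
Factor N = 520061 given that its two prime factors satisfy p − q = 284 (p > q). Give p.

Since p = q + 284, we have 520061 = q(q + 284), so q² + 284q − 520061 = 0.
Discriminant: 284² + 4·520061 = 80656 + 2080244 = 2160900; √2160900 = 1470.
q = (−284 + 1470)/2 = 593, and p = q + 284 = 877.
Check: 593 · 877 = 520061.

877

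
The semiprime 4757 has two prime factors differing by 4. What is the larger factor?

Since p = q + 4, we have 4757 = q(q + 4), so q² + 4q − 4757 = 0.
Discriminant: 4² + 4·4757 = 16 + 19028 = 19044; √19044 = 138.
q = (−4 + 138)/2 = 67, and p = q + 4 = 71.
Check: 67 · 71 = 4757.

71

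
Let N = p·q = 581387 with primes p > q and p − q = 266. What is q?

641

Since p = q + 266, we have 581387 = q(q + 266), so q² + 266q − 581387 = 0.
Discriminant: 266² + 4·581387 = 70756 + 2325548 = 2396304; √2396304 = 1548.
q = (−266 + 1548)/2 = 641, and p = q + 266 = 907.
Check: 641 · 907 = 581387.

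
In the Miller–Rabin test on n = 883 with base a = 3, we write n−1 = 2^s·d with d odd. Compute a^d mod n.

883 − 1 = 882 = 2^1 · 441, so d = 441.
3^1 ≡ 3 (mod 883)
3^2 ≡ 3^2 = 9 ≡ 9 (mod 883)
3^4 ≡ 9^2 = 81 ≡ 81 (mod 883)
3^8 ≡ 81^2 = 6561 ≡ 380 (mod 883)
3^16 ≡ 380^2 = 144400 ≡ 471 (mod 883)
3^32 ≡ 471^2 = 221841 ≡ 208 (mod 883)
3^64 ≡ 208^2 = 43264 ≡ 880 (mod 883)
3^128 ≡ 880^2 = 774400 ≡ 9 (mod 883)
3^256 ≡ 9^2 = 81 ≡ 81 (mod 883)
441 = 256 + 128 + 32 + 16 + 8 + 1 in binary powers of 2.
So 3^441 ≡ 81 · 9 · 208 · 471 · 380 · 3 ≡ 882 (mod 883).
Since 3^d ≡ 882 (mod 883), base 3 does not prove 883 composite.

882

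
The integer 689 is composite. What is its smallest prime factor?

13

689 is odd.
Digit sum 23, not divisible by 3.
Ends in 9: not divisible by 5.
7: 689 = 7·98 + 3
11: 689 = 11·62 + 7
13: 689 = 13·53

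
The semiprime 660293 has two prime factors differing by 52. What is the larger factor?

Since p = q + 52, we have 660293 = q(q + 52), so q² + 52q − 660293 = 0.
Discriminant: 52² + 4·660293 = 2704 + 2641172 = 2643876; √2643876 = 1626.
q = (−52 + 1626)/2 = 787, and p = q + 52 = 839.
Check: 787 · 839 = 660293.

839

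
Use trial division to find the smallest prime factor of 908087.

908087 is odd.
Digit sum 32, not divisible by 3.
Ends in 7: not divisible by 5.
7: 908087 = 7·129726 + 5
11: 908087 = 11·82553 + 4
13: 908087 = 13·69852 + 11
17: 908087 = 17·53416 + 15
19: 908087 = 19·47794 + 1
23: 908087 = 23·39482 + 1
29: 908087 = 29·31313 + 10
31: 908087 = 31·29293 + 4
37: 908087 = 37·24542 + 33
41: 908087 = 41·22148 + 19
43: 908087 = 43·21118 + 13
47: 908087 = 47·19321

47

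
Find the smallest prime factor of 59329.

79

59329 is odd.
Digit sum 28, not divisible by 3.
Ends in 9: not divisible by 5.
7: 59329 = 7·8475 + 4
11: 59329 = 11·5393 + 6
13: 59329 = 13·4563 + 10
17: 59329 = 17·3489 + 16
19: 59329 = 19·3122 + 11
23: 59329 = 23·2579 + 12
29: 59329 = 29·2045 + 24
31: 59329 = 31·1913 + 26
37: 59329 = 37·1603 + 18
41: 59329 = 41·1447 + 2
43: 59329 = 43·1379 + 32
47: 59329 = 47·1262 + 15
53: 59329 = 53·1119 + 22
59: 59329 = 59·1005 + 34
61: 59329 = 61·972 + 37
67: 59329 = 67·885 + 34
71: 59329 = 71·835 + 44
73: 59329 = 73·812 + 53
79: 59329 = 79·751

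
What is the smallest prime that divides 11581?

37

11581 is odd.
Digit sum 16, not divisible by 3.
Ends in 1: not divisible by 5.
7: 11581 = 7·1654 + 3
11: 11581 = 11·1052 + 9
13: 11581 = 13·890 + 11
17: 11581 = 17·681 + 4
19: 11581 = 19·609 + 10
23: 11581 = 23·503 + 12
29: 11581 = 29·399 + 10
31: 11581 = 31·373 + 18
37: 11581 = 37·313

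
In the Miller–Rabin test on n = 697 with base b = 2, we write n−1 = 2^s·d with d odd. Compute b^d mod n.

128

697 − 1 = 696 = 2^3 · 87, so d = 87.
2^1 ≡ 2 (mod 697)
2^2 ≡ 2^2 = 4 ≡ 4 (mod 697)
2^4 ≡ 4^2 = 16 ≡ 16 (mod 697)
2^8 ≡ 16^2 = 256 ≡ 256 (mod 697)
2^16 ≡ 256^2 = 65536 ≡ 18 (mod 697)
2^32 ≡ 18^2 = 324 ≡ 324 (mod 697)
2^64 ≡ 324^2 = 104976 ≡ 426 (mod 697)
87 = 64 + 16 + 4 + 2 + 1 in binary powers of 2.
So 2^87 ≡ 426 · 18 · 16 · 4 · 2 ≡ 128 (mod 697).
Squaring chain: 128 → 353 → 543; never reaches −1, so base 2 is a Miller–Rabin witness that 697 is composite.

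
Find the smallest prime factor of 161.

161 is odd.
Digit sum 8, not divisible by 3.
Ends in 1: not divisible by 5.
7: 161 = 7·23

7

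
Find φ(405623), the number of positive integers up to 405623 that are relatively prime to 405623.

384160

Factor: 405623 = 29 · 71 · 197.
φ(405623) = (29−1) · (71−1) · (197−1) = 28 · 70 · 196 = 384160.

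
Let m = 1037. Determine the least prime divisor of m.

17

1037 is odd.
Digit sum 11, not divisible by 3.
Ends in 7: not divisible by 5.
7: 1037 = 7·148 + 1
11: 1037 = 11·94 + 3
13: 1037 = 13·79 + 10
17: 1037 = 17·61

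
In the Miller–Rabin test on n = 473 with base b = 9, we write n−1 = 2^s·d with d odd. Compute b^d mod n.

203

473 − 1 = 472 = 2^3 · 59, so d = 59.
9^1 ≡ 9 (mod 473)
9^2 ≡ 9^2 = 81 ≡ 81 (mod 473)
9^4 ≡ 81^2 = 6561 ≡ 412 (mod 473)
9^8 ≡ 412^2 = 169744 ≡ 410 (mod 473)
9^16 ≡ 410^2 = 168100 ≡ 185 (mod 473)
9^32 ≡ 185^2 = 34225 ≡ 169 (mod 473)
59 = 32 + 16 + 8 + 2 + 1 in binary powers of 2.
So 9^59 ≡ 169 · 185 · 410 · 81 · 9 ≡ 203 (mod 473).
Squaring chain: 203 → 58 → 53; never reaches −1, so base 9 is a Miller–Rabin witness that 473 is composite.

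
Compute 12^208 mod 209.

45

12^1 ≡ 12 (mod 209)
12^2 ≡ 12^2 = 144 ≡ 144 (mod 209)
12^4 ≡ 144^2 = 20736 ≡ 45 (mod 209)
12^8 ≡ 45^2 = 2025 ≡ 144 (mod 209)
12^16 ≡ 144^2 = 20736 ≡ 45 (mod 209)
12^32 ≡ 45^2 = 2025 ≡ 144 (mod 209)
12^64 ≡ 144^2 = 20736 ≡ 45 (mod 209)
12^128 ≡ 45^2 = 2025 ≡ 144 (mod 209)
208 = 128 + 64 + 16 in binary powers of 2.
So 12^208 ≡ 144 · 45 · 45 ≡ 45 (mod 209).
Since 45 ≠ 1, base 12 is a Fermat witness: 209 is composite.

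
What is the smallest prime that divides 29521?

53

29521 is odd.
Digit sum 19, not divisible by 3.
Ends in 1: not divisible by 5.
7: 29521 = 7·4217 + 2
11: 29521 = 11·2683 + 8
13: 29521 = 13·2270 + 11
17: 29521 = 17·1736 + 9
19: 29521 = 19·1553 + 14
23: 29521 = 23·1283 + 12
29: 29521 = 29·1017 + 28
31: 29521 = 31·952 + 9
37: 29521 = 37·797 + 32
41: 29521 = 41·720 + 1
43: 29521 = 43·686 + 23
47: 29521 = 47·628 + 5
53: 29521 = 53·557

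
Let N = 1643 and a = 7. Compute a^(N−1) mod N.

493

7^1 ≡ 7 (mod 1643)
7^2 ≡ 7^2 = 49 ≡ 49 (mod 1643)
7^4 ≡ 49^2 = 2401 ≡ 758 (mod 1643)
7^8 ≡ 758^2 = 574564 ≡ 1157 (mod 1643)
7^16 ≡ 1157^2 = 1338649 ≡ 1247 (mod 1643)
7^32 ≡ 1247^2 = 1555009 ≡ 731 (mod 1643)
7^64 ≡ 731^2 = 534361 ≡ 386 (mod 1643)
7^128 ≡ 386^2 = 148996 ≡ 1126 (mod 1643)
7^256 ≡ 1126^2 = 1267876 ≡ 1123 (mod 1643)
7^512 ≡ 1123^2 = 1261129 ≡ 948 (mod 1643)
7^1024 ≡ 948^2 = 898704 ≡ 1626 (mod 1643)
1642 = 1024 + 512 + 64 + 32 + 8 + 2 in binary powers of 2.
So 7^1642 ≡ 1626 · 948 · 386 · 731 · 1157 · 49 ≡ 493 (mod 1643).
Since 493 ≠ 1, base 7 is a Fermat witness: 1643 is composite.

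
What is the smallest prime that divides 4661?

59

4661 is odd.
Digit sum 17, not divisible by 3.
Ends in 1: not divisible by 5.
7: 4661 = 7·665 + 6
11: 4661 = 11·423 + 8
13: 4661 = 13·358 + 7
17: 4661 = 17·274 + 3
19: 4661 = 19·245 + 6
23: 4661 = 23·202 + 15
29: 4661 = 29·160 + 21
31: 4661 = 31·150 + 11
37: 4661 = 37·125 + 36
41: 4661 = 41·113 + 28
43: 4661 = 43·108 + 17
47: 4661 = 47·99 + 8
53: 4661 = 53·87 + 50
59: 4661 = 59·79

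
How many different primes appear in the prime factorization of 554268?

6

554268 = 2^2 · 138567
138567 = 3 · 46189
46189 = 11 · 4199
4199 = 13 · 323
323 = 17 · 19
554268 = 2^2 · 3 · 11 · 13 · 17 · 19, which has 6 distinct prime factors.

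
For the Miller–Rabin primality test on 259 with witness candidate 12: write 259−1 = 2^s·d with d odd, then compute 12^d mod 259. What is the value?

174

259 − 1 = 258 = 2^1 · 129, so d = 129.
12^1 ≡ 12 (mod 259)
12^2 ≡ 12^2 = 144 ≡ 144 (mod 259)
12^4 ≡ 144^2 = 20736 ≡ 16 (mod 259)
12^8 ≡ 16^2 = 256 ≡ 256 (mod 259)
12^16 ≡ 256^2 = 65536 ≡ 9 (mod 259)
12^32 ≡ 9^2 = 81 ≡ 81 (mod 259)
12^64 ≡ 81^2 = 6561 ≡ 86 (mod 259)
12^128 ≡ 86^2 = 7396 ≡ 144 (mod 259)
129 = 128 + 1 in binary powers of 2.
So 12^129 ≡ 144 · 12 ≡ 174 (mod 259).
Squaring chain: 174; never reaches −1, so base 12 is a Miller–Rabin witness that 259 is composite.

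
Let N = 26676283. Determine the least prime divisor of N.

83

26676283 is odd.
Digit sum 40, not divisible by 3.
Ends in 3: not divisible by 5.
7: 26676283 = 7·3810897 + 4
11: 26676283 = 11·2425116 + 7
13: 26676283 = 13·2052021 + 10
17: 26676283 = 17·1569193 + 2
19: 26676283 = 19·1404014 + 17
23: 26676283 = 23·1159838 + 9
29: 26676283 = 29·919871 + 24
31: 26676283 = 31·860525 + 8
37: 26676283 = 37·720980 + 23
41: 26676283 = 41·650641 + 2
43: 26676283 = 43·620378 + 29
47: 26676283 = 47·567580 + 23
53: 26676283 = 53·503326 + 5
59: 26676283 = 59·452140 + 23
61: 26676283 = 61·437316 + 7
67: 26676283 = 67·398153 + 32
71: 26676283 = 71·375722 + 21
73: 26676283 = 73·365428 + 39
79: 26676283 = 79·337674 + 37
83: 26676283 = 83·321401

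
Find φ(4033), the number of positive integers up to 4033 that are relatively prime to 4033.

3888

Factor: 4033 = 37 · 109.
φ(4033) = (37−1) · (109−1) = 36 · 108 = 3888.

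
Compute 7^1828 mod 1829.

7^1 ≡ 7 (mod 1829)
7^2 ≡ 7^2 = 49 ≡ 49 (mod 1829)
7^4 ≡ 49^2 = 2401 ≡ 572 (mod 1829)
7^8 ≡ 572^2 = 327184 ≡ 1622 (mod 1829)
7^16 ≡ 1622^2 = 2630884 ≡ 782 (mod 1829)
7^32 ≡ 782^2 = 611524 ≡ 638 (mod 1829)
7^64 ≡ 638^2 = 407044 ≡ 1006 (mod 1829)
7^128 ≡ 1006^2 = 1012036 ≡ 599 (mod 1829)
7^256 ≡ 599^2 = 358801 ≡ 317 (mod 1829)
7^512 ≡ 317^2 = 100489 ≡ 1723 (mod 1829)
7^1024 ≡ 1723^2 = 2968729 ≡ 262 (mod 1829)
1828 = 1024 + 512 + 256 + 32 + 4 in binary powers of 2.
So 7^1828 ≡ 262 · 1723 · 317 · 638 · 572 ≡ 1600 (mod 1829).
Since 1600 ≠ 1, base 7 is a Fermat witness: 1829 is composite.

1600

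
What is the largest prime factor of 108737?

108737 = 19 · 5723
5723 = 59 · 97
97 is prime.
So 108737 = 19 · 59 · 97; the largest prime factor is 97.

97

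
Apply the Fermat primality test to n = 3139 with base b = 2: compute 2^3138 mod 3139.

3057

2^1 ≡ 2 (mod 3139)
2^2 ≡ 2^2 = 4 ≡ 4 (mod 3139)
2^4 ≡ 4^2 = 16 ≡ 16 (mod 3139)
2^8 ≡ 16^2 = 256 ≡ 256 (mod 3139)
2^16 ≡ 256^2 = 65536 ≡ 2756 (mod 3139)
2^32 ≡ 2756^2 = 7595536 ≡ 2295 (mod 3139)
2^64 ≡ 2295^2 = 5267025 ≡ 2922 (mod 3139)
2^128 ≡ 2922^2 = 8538084 ≡ 4 (mod 3139)
2^256 ≡ 4^2 = 16 ≡ 16 (mod 3139)
2^512 ≡ 16^2 = 256 ≡ 256 (mod 3139)
2^1024 ≡ 256^2 = 65536 ≡ 2756 (mod 3139)
2^2048 ≡ 2756^2 = 7595536 ≡ 2295 (mod 3139)
3138 = 2048 + 1024 + 64 + 2 in binary powers of 2.
So 2^3138 ≡ 2295 · 2756 · 2922 · 4 ≡ 3057 (mod 3139).
Since 3057 ≠ 1, base 2 is a Fermat witness: 3139 is composite.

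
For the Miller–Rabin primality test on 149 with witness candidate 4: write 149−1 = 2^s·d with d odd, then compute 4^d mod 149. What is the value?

149 − 1 = 148 = 2^2 · 37, so d = 37.
4^1 ≡ 4 (mod 149)
4^2 ≡ 4^2 = 16 ≡ 16 (mod 149)
4^4 ≡ 16^2 = 256 ≡ 107 (mod 149)
4^8 ≡ 107^2 = 11449 ≡ 125 (mod 149)
4^16 ≡ 125^2 = 15625 ≡ 129 (mod 149)
4^32 ≡ 129^2 = 16641 ≡ 102 (mod 149)
37 = 32 + 4 + 1 in binary powers of 2.
So 4^37 ≡ 102 · 107 · 4 ≡ 148 (mod 149).
Since 4^d ≡ 148 (mod 149), base 4 does not prove 149 composite.

148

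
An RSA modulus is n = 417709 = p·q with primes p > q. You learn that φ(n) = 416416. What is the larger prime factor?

φ(n) = (p−1)(q−1) = n − (p+q) + 1, so p + q = 417709 − 416416 + 1 = 1294.
p and q are the roots of t² − 1294t + 417709 = 0.
Discriminant: 1294² − 4·417709 = 1674436 − 1670836 = 3600; √3600 = 60.
q = (1294 − 60)/2 = 617, p = (1294 + 60)/2 = 677.
Check: 617 · 677 = 417709.

677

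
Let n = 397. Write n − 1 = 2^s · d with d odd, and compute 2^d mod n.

397 − 1 = 396 = 2^2 · 99, so d = 99.
2^1 ≡ 2 (mod 397)
2^2 ≡ 2^2 = 4 ≡ 4 (mod 397)
2^4 ≡ 4^2 = 16 ≡ 16 (mod 397)
2^8 ≡ 16^2 = 256 ≡ 256 (mod 397)
2^16 ≡ 256^2 = 65536 ≡ 31 (mod 397)
2^32 ≡ 31^2 = 961 ≡ 167 (mod 397)
2^64 ≡ 167^2 = 27889 ≡ 99 (mod 397)
99 = 64 + 32 + 2 + 1 in binary powers of 2.
So 2^99 ≡ 99 · 167 · 4 · 2 ≡ 63 (mod 397).
Squaring chain: 63 → 396; reaches −1, so base 2 does not prove 397 composite.

63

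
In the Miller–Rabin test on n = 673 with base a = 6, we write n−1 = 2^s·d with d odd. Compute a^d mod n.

209

673 − 1 = 672 = 2^5 · 21, so d = 21.
6^1 ≡ 6 (mod 673)
6^2 ≡ 6^2 = 36 ≡ 36 (mod 673)
6^4 ≡ 36^2 = 1296 ≡ 623 (mod 673)
6^8 ≡ 623^2 = 388129 ≡ 481 (mod 673)
6^16 ≡ 481^2 = 231361 ≡ 522 (mod 673)
21 = 16 + 4 + 1 in binary powers of 2.
So 6^21 ≡ 522 · 623 · 6 ≡ 209 (mod 673).
Squaring chain: 209 → 609 → 58 → 672 → 1; reaches −1, so base 6 does not prove 673 composite.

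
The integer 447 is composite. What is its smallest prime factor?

3

447 is odd.
Digit sum 15, divisible by 3.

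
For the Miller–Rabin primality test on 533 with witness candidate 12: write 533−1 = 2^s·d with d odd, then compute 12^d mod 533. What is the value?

259

533 − 1 = 532 = 2^2 · 133, so d = 133.
12^1 ≡ 12 (mod 533)
12^2 ≡ 12^2 = 144 ≡ 144 (mod 533)
12^4 ≡ 144^2 = 20736 ≡ 482 (mod 533)
12^8 ≡ 482^2 = 232324 ≡ 469 (mod 533)
12^16 ≡ 469^2 = 219961 ≡ 365 (mod 533)
12^32 ≡ 365^2 = 133225 ≡ 508 (mod 533)
12^64 ≡ 508^2 = 258064 ≡ 92 (mod 533)
12^128 ≡ 92^2 = 8464 ≡ 469 (mod 533)
133 = 128 + 4 + 1 in binary powers of 2.
So 12^133 ≡ 469 · 482 · 12 ≡ 259 (mod 533).
Squaring chain: 259 → 456; never reaches −1, so base 12 is a Miller–Rabin witness that 533 is composite.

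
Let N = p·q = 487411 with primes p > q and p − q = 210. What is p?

Since p = q + 210, we have 487411 = q(q + 210), so q² + 210q − 487411 = 0.
Discriminant: 210² + 4·487411 = 44100 + 1949644 = 1993744; √1993744 = 1412.
q = (−210 + 1412)/2 = 601, and p = q + 210 = 811.
Check: 601 · 811 = 487411.

811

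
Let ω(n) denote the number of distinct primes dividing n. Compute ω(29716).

29716 = 2^2 · 7429
7429 = 17 · 437
437 = 19 · 23
29716 = 2^2 · 17 · 19 · 23, which has 4 distinct prime factors.

4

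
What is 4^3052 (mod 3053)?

4^1 ≡ 4 (mod 3053)
4^2 ≡ 4^2 = 16 ≡ 16 (mod 3053)
4^4 ≡ 16^2 = 256 ≡ 256 (mod 3053)
4^8 ≡ 256^2 = 65536 ≡ 1423 (mod 3053)
4^16 ≡ 1423^2 = 2024929 ≡ 790 (mod 3053)
4^32 ≡ 790^2 = 624100 ≡ 1288 (mod 3053)
4^64 ≡ 1288^2 = 1658944 ≡ 1165 (mod 3053)
4^128 ≡ 1165^2 = 1357225 ≡ 1693 (mod 3053)
4^256 ≡ 1693^2 = 2866249 ≡ 2535 (mod 3053)
4^512 ≡ 2535^2 = 6426225 ≡ 2713 (mod 3053)
4^1024 ≡ 2713^2 = 7360369 ≡ 2639 (mod 3053)
4^2048 ≡ 2639^2 = 6964321 ≡ 428 (mod 3053)
3052 = 2048 + 512 + 256 + 128 + 64 + 32 + 8 + 4 in binary powers of 2.
So 4^3052 ≡ 428 · 2713 · 2535 · 1693 · 1165 · 1288 · 1423 · 256 ≡ 1119 (mod 3053).
Since 1119 ≠ 1, base 4 is a Fermat witness: 3053 is composite.

1119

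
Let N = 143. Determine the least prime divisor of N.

11

143 is odd.
Digit sum 8, not divisible by 3.
Ends in 3: not divisible by 5.
7: 143 = 7·20 + 3
11: 143 = 11·13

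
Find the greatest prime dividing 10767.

97

10767 = 3 · 3589
3589 = 37 · 97
97 is prime.
So 10767 = 3 · 37 · 97; the largest prime factor is 97.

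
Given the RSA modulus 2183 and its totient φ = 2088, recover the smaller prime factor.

37

φ(n) = (p−1)(q−1) = n − (p+q) + 1, so p + q = 2183 − 2088 + 1 = 96.
p and q are the roots of t² − 96t + 2183 = 0.
Discriminant: 96² − 4·2183 = 9216 − 8732 = 484; √484 = 22.
q = (96 − 22)/2 = 37, p = (96 + 22)/2 = 59.
Check: 37 · 59 = 2183.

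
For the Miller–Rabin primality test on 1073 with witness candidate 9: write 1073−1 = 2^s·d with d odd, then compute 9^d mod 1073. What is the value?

1073 − 1 = 1072 = 2^4 · 67, so d = 67.
9^1 ≡ 9 (mod 1073)
9^2 ≡ 9^2 = 81 ≡ 81 (mod 1073)
9^4 ≡ 81^2 = 6561 ≡ 123 (mod 1073)
9^8 ≡ 123^2 = 15129 ≡ 107 (mod 1073)
9^16 ≡ 107^2 = 11449 ≡ 719 (mod 1073)
9^32 ≡ 719^2 = 516961 ≡ 848 (mod 1073)
9^64 ≡ 848^2 = 719104 ≡ 194 (mod 1073)
67 = 64 + 2 + 1 in binary powers of 2.
So 9^67 ≡ 194 · 81 · 9 ≡ 863 (mod 1073).
Squaring chain: 863 → 107 → 719 → 848; never reaches −1, so base 9 is a Miller–Rabin witness that 1073 is composite.

863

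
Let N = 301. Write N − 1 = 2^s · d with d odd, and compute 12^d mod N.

118

301 − 1 = 300 = 2^2 · 75, so d = 75.
12^1 ≡ 12 (mod 301)
12^2 ≡ 12^2 = 144 ≡ 144 (mod 301)
12^4 ≡ 144^2 = 20736 ≡ 268 (mod 301)
12^8 ≡ 268^2 = 71824 ≡ 186 (mod 301)
12^16 ≡ 186^2 = 34596 ≡ 282 (mod 301)
12^32 ≡ 282^2 = 79524 ≡ 60 (mod 301)
12^64 ≡ 60^2 = 3600 ≡ 289 (mod 301)
75 = 64 + 8 + 2 + 1 in binary powers of 2.
So 12^75 ≡ 289 · 186 · 144 · 12 ≡ 118 (mod 301).
Squaring chain: 118 → 78; never reaches −1, so base 12 is a Miller–Rabin witness that 301 is composite.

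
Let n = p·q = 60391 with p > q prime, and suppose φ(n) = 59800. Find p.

φ(n) = (p−1)(q−1) = n − (p+q) + 1, so p + q = 60391 − 59800 + 1 = 592.
p and q are the roots of t² − 592t + 60391 = 0.
Discriminant: 592² − 4·60391 = 350464 − 241564 = 108900; √108900 = 330.
q = (592 − 330)/2 = 131, p = (592 + 330)/2 = 461.
Check: 131 · 461 = 60391.

461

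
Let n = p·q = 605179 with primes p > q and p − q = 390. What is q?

Since p = q + 390, we have 605179 = q(q + 390), so q² + 390q − 605179 = 0.
Discriminant: 390² + 4·605179 = 152100 + 2420716 = 2572816; √2572816 = 1604.
q = (−390 + 1604)/2 = 607, and p = q + 390 = 997.
Check: 607 · 997 = 605179.

607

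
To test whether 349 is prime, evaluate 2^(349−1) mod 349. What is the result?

1

2^1 ≡ 2 (mod 349)
2^2 ≡ 2^2 = 4 ≡ 4 (mod 349)
2^4 ≡ 4^2 = 16 ≡ 16 (mod 349)
2^8 ≡ 16^2 = 256 ≡ 256 (mod 349)
2^16 ≡ 256^2 = 65536 ≡ 273 (mod 349)
2^32 ≡ 273^2 = 74529 ≡ 192 (mod 349)
2^64 ≡ 192^2 = 36864 ≡ 219 (mod 349)
2^128 ≡ 219^2 = 47961 ≡ 148 (mod 349)
2^256 ≡ 148^2 = 21904 ≡ 266 (mod 349)
348 = 256 + 64 + 16 + 8 + 4 in binary powers of 2.
So 2^348 ≡ 266 · 219 · 273 · 256 · 16 ≡ 1 (mod 349).
Since the result is 1, base 2 gives no evidence that 349 is composite.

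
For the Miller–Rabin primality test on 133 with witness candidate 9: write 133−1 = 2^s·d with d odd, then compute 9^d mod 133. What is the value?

133 − 1 = 132 = 2^2 · 33, so d = 33.
9^1 ≡ 9 (mod 133)
9^2 ≡ 9^2 = 81 ≡ 81 (mod 133)
9^4 ≡ 81^2 = 6561 ≡ 44 (mod 133)
9^8 ≡ 44^2 = 1936 ≡ 74 (mod 133)
9^16 ≡ 74^2 = 5476 ≡ 23 (mod 133)
9^32 ≡ 23^2 = 529 ≡ 130 (mod 133)
33 = 32 + 1 in binary powers of 2.
So 9^33 ≡ 130 · 9 ≡ 106 (mod 133).
Squaring chain: 106 → 64; never reaches −1, so base 9 is a Miller–Rabin witness that 133 is composite.

106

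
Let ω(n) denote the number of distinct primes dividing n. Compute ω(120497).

3

120497 = 13^2 · 713
713 = 23 · 31
120497 = 13^2 · 23 · 31, which has 3 distinct prime factors.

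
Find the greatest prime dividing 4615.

4615 = 5 · 923
923 = 13 · 71
71 is prime.
So 4615 = 5 · 13 · 71; the largest prime factor is 71.

71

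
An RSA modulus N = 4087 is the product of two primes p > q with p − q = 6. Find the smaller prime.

61

Since p = q + 6, we have 4087 = q(q + 6), so q² + 6q − 4087 = 0.
Discriminant: 6² + 4·4087 = 36 + 16348 = 16384; √16384 = 128.
q = (−6 + 128)/2 = 61, and p = q + 6 = 67.
Check: 61 · 67 = 4087.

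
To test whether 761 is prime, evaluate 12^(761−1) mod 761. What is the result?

12^1 ≡ 12 (mod 761)
12^2 ≡ 12^2 = 144 ≡ 144 (mod 761)
12^4 ≡ 144^2 = 20736 ≡ 189 (mod 761)
12^8 ≡ 189^2 = 35721 ≡ 715 (mod 761)
12^16 ≡ 715^2 = 511225 ≡ 594 (mod 761)
12^32 ≡ 594^2 = 352836 ≡ 493 (mod 761)
12^64 ≡ 493^2 = 243049 ≡ 290 (mod 761)
12^128 ≡ 290^2 = 84100 ≡ 390 (mod 761)
12^256 ≡ 390^2 = 152100 ≡ 661 (mod 761)
12^512 ≡ 661^2 = 436921 ≡ 107 (mod 761)
760 = 512 + 128 + 64 + 32 + 16 + 8 in binary powers of 2.
So 12^760 ≡ 107 · 390 · 290 · 493 · 594 · 715 ≡ 1 (mod 761).
Since the result is 1, base 12 gives no evidence that 761 is composite.

1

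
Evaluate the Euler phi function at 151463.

Factor: 151463 = 13 · 61 · 191.
φ(151463) = (13−1) · (61−1) · (191−1) = 12 · 60 · 190 = 136800.

136800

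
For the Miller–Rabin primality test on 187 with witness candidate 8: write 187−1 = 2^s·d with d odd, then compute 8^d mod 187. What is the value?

187 − 1 = 186 = 2^1 · 93, so d = 93.
8^1 ≡ 8 (mod 187)
8^2 ≡ 8^2 = 64 ≡ 64 (mod 187)
8^4 ≡ 64^2 = 4096 ≡ 169 (mod 187)
8^8 ≡ 169^2 = 28561 ≡ 137 (mod 187)
8^16 ≡ 137^2 = 18769 ≡ 69 (mod 187)
8^32 ≡ 69^2 = 4761 ≡ 86 (mod 187)
8^64 ≡ 86^2 = 7396 ≡ 103 (mod 187)
93 = 64 + 16 + 8 + 4 + 1 in binary powers of 2.
So 8^93 ≡ 103 · 69 · 137 · 169 · 8 ≡ 94 (mod 187).
Squaring chain: 94; never reaches −1, so base 8 is a Miller–Rabin witness that 187 is composite.

94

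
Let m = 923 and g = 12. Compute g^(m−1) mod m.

703

12^1 ≡ 12 (mod 923)
12^2 ≡ 12^2 = 144 ≡ 144 (mod 923)
12^4 ≡ 144^2 = 20736 ≡ 430 (mod 923)
12^8 ≡ 430^2 = 184900 ≡ 300 (mod 923)
12^16 ≡ 300^2 = 90000 ≡ 469 (mod 923)
12^32 ≡ 469^2 = 219961 ≡ 287 (mod 923)
12^64 ≡ 287^2 = 82369 ≡ 222 (mod 923)
12^128 ≡ 222^2 = 49284 ≡ 365 (mod 923)
12^256 ≡ 365^2 = 133225 ≡ 313 (mod 923)
12^512 ≡ 313^2 = 97969 ≡ 131 (mod 923)
922 = 512 + 256 + 128 + 16 + 8 + 2 in binary powers of 2.
So 12^922 ≡ 131 · 313 · 365 · 469 · 300 · 144 ≡ 703 (mod 923).
Since 703 ≠ 1, base 12 is a Fermat witness: 923 is composite.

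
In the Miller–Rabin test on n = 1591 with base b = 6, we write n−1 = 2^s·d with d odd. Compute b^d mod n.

216

1591 − 1 = 1590 = 2^1 · 795, so d = 795.
6^1 ≡ 6 (mod 1591)
6^2 ≡ 6^2 = 36 ≡ 36 (mod 1591)
6^4 ≡ 36^2 = 1296 ≡ 1296 (mod 1591)
6^8 ≡ 1296^2 = 1679616 ≡ 1111 (mod 1591)
6^16 ≡ 1111^2 = 1234321 ≡ 1296 (mod 1591)
6^32 ≡ 1296^2 = 1679616 ≡ 1111 (mod 1591)
6^64 ≡ 1111^2 = 1234321 ≡ 1296 (mod 1591)
6^128 ≡ 1296^2 = 1679616 ≡ 1111 (mod 1591)
6^256 ≡ 1111^2 = 1234321 ≡ 1296 (mod 1591)
6^512 ≡ 1296^2 = 1679616 ≡ 1111 (mod 1591)
795 = 512 + 256 + 16 + 8 + 2 + 1 in binary powers of 2.
So 6^795 ≡ 1111 · 1296 · 1296 · 1111 · 36 · 6 ≡ 216 (mod 1591).
Squaring chain: 216; never reaches −1, so base 6 is a Miller–Rabin witness that 1591 is composite.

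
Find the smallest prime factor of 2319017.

31

2319017 is odd.
Digit sum 23, not divisible by 3.
Ends in 7: not divisible by 5.
7: 2319017 = 7·331288 + 1
11: 2319017 = 11·210819 + 8
13: 2319017 = 13·178385 + 12
17: 2319017 = 17·136412 + 13
19: 2319017 = 19·122053 + 10
23: 2319017 = 23·100826 + 19
29: 2319017 = 29·79966 + 3
31: 2319017 = 31·74807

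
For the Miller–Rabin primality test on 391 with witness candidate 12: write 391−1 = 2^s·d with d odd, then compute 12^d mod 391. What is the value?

215

391 − 1 = 390 = 2^1 · 195, so d = 195.
12^1 ≡ 12 (mod 391)
12^2 ≡ 12^2 = 144 ≡ 144 (mod 391)
12^4 ≡ 144^2 = 20736 ≡ 13 (mod 391)
12^8 ≡ 13^2 = 169 ≡ 169 (mod 391)
12^16 ≡ 169^2 = 28561 ≡ 18 (mod 391)
12^32 ≡ 18^2 = 324 ≡ 324 (mod 391)
12^64 ≡ 324^2 = 104976 ≡ 188 (mod 391)
12^128 ≡ 188^2 = 35344 ≡ 154 (mod 391)
195 = 128 + 64 + 2 + 1 in binary powers of 2.
So 12^195 ≡ 154 · 188 · 144 · 12 ≡ 215 (mod 391).
Squaring chain: 215; never reaches −1, so base 12 is a Miller–Rabin witness that 391 is composite.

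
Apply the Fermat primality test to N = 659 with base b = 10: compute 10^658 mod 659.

10^1 ≡ 10 (mod 659)
10^2 ≡ 10^2 = 100 ≡ 100 (mod 659)
10^4 ≡ 100^2 = 10000 ≡ 115 (mod 659)
10^8 ≡ 115^2 = 13225 ≡ 45 (mod 659)
10^16 ≡ 45^2 = 2025 ≡ 48 (mod 659)
10^32 ≡ 48^2 = 2304 ≡ 327 (mod 659)
10^64 ≡ 327^2 = 106929 ≡ 171 (mod 659)
10^128 ≡ 171^2 = 29241 ≡ 245 (mod 659)
10^256 ≡ 245^2 = 60025 ≡ 56 (mod 659)
10^512 ≡ 56^2 = 3136 ≡ 500 (mod 659)
658 = 512 + 128 + 16 + 2 in binary powers of 2.
So 10^658 ≡ 500 · 245 · 48 · 100 ≡ 1 (mod 659).
Since the result is 1, base 10 gives no evidence that 659 is composite.

1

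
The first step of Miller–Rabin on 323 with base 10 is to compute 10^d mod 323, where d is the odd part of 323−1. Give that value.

323 − 1 = 322 = 2^1 · 161, so d = 161.
10^1 ≡ 10 (mod 323)
10^2 ≡ 10^2 = 100 ≡ 100 (mod 323)
10^4 ≡ 100^2 = 10000 ≡ 310 (mod 323)
10^8 ≡ 310^2 = 96100 ≡ 169 (mod 323)
10^16 ≡ 169^2 = 28561 ≡ 137 (mod 323)
10^32 ≡ 137^2 = 18769 ≡ 35 (mod 323)
10^64 ≡ 35^2 = 1225 ≡ 256 (mod 323)
10^128 ≡ 256^2 = 65536 ≡ 290 (mod 323)
161 = 128 + 32 + 1 in binary powers of 2.
So 10^161 ≡ 290 · 35 · 10 ≡ 78 (mod 323).
Squaring chain: 78; never reaches −1, so base 10 is a Miller–Rabin witness that 323 is composite.

78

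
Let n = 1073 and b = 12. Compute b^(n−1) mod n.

12^1 ≡ 12 (mod 1073)
12^2 ≡ 12^2 = 144 ≡ 144 (mod 1073)
12^4 ≡ 144^2 = 20736 ≡ 349 (mod 1073)
12^8 ≡ 349^2 = 121801 ≡ 552 (mod 1073)
12^16 ≡ 552^2 = 304704 ≡ 1045 (mod 1073)
12^32 ≡ 1045^2 = 1092025 ≡ 784 (mod 1073)
12^64 ≡ 784^2 = 614656 ≡ 900 (mod 1073)
12^128 ≡ 900^2 = 810000 ≡ 958 (mod 1073)
12^256 ≡ 958^2 = 917764 ≡ 349 (mod 1073)
12^512 ≡ 349^2 = 121801 ≡ 552 (mod 1073)
12^1024 ≡ 552^2 = 304704 ≡ 1045 (mod 1073)
1072 = 1024 + 32 + 16 in binary powers of 2.
So 12^1072 ≡ 1045 · 784 · 1045 ≡ 900 (mod 1073).
Since 900 ≠ 1, base 12 is a Fermat witness: 1073 is composite.

900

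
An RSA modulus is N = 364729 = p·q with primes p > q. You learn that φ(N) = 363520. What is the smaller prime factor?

φ(n) = (p−1)(q−1) = n − (p+q) + 1, so p + q = 364729 − 363520 + 1 = 1210.
p and q are the roots of t² − 1210t + 364729 = 0.
Discriminant: 1210² − 4·364729 = 1464100 − 1458916 = 5184; √5184 = 72.
q = (1210 − 72)/2 = 569, p = (1210 + 72)/2 = 641.
Check: 569 · 641 = 364729.

569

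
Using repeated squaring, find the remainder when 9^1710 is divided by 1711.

400

9^1 ≡ 9 (mod 1711)
9^2 ≡ 9^2 = 81 ≡ 81 (mod 1711)
9^4 ≡ 81^2 = 6561 ≡ 1428 (mod 1711)
9^8 ≡ 1428^2 = 2039184 ≡ 1383 (mod 1711)
9^16 ≡ 1383^2 = 1912689 ≡ 1502 (mod 1711)
9^32 ≡ 1502^2 = 2256004 ≡ 906 (mod 1711)
9^64 ≡ 906^2 = 820836 ≡ 1267 (mod 1711)
9^128 ≡ 1267^2 = 1605289 ≡ 371 (mod 1711)
9^256 ≡ 371^2 = 137641 ≡ 761 (mod 1711)
9^512 ≡ 761^2 = 579121 ≡ 803 (mod 1711)
9^1024 ≡ 803^2 = 644809 ≡ 1473 (mod 1711)
1710 = 1024 + 512 + 128 + 32 + 8 + 4 + 2 in binary powers of 2.
So 9^1710 ≡ 1473 · 803 · 371 · 906 · 1383 · 1428 · 81 ≡ 400 (mod 1711).
Since 400 ≠ 1, base 9 is a Fermat witness: 1711 is composite.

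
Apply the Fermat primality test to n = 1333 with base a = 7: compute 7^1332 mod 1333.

7^1 ≡ 7 (mod 1333)
7^2 ≡ 7^2 = 49 ≡ 49 (mod 1333)
7^4 ≡ 49^2 = 2401 ≡ 1068 (mod 1333)
7^8 ≡ 1068^2 = 1140624 ≡ 909 (mod 1333)
7^16 ≡ 909^2 = 826281 ≡ 1154 (mod 1333)
7^32 ≡ 1154^2 = 1331716 ≡ 49 (mod 1333)
7^64 ≡ 49^2 = 2401 ≡ 1068 (mod 1333)
7^128 ≡ 1068^2 = 1140624 ≡ 909 (mod 1333)
7^256 ≡ 909^2 = 826281 ≡ 1154 (mod 1333)
7^512 ≡ 1154^2 = 1331716 ≡ 49 (mod 1333)
7^1024 ≡ 49^2 = 2401 ≡ 1068 (mod 1333)
1332 = 1024 + 256 + 32 + 16 + 4 in binary powers of 2.
So 7^1332 ≡ 1068 · 1154 · 49 · 1154 · 1068 ≡ 388 (mod 1333).
Since 388 ≠ 1, base 7 is a Fermat witness: 1333 is composite.

388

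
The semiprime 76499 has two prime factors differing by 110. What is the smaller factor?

Since p = q + 110, we have 76499 = q(q + 110), so q² + 110q − 76499 = 0.
Discriminant: 110² + 4·76499 = 12100 + 305996 = 318096; √318096 = 564.
q = (−110 + 564)/2 = 227, and p = q + 110 = 337.
Check: 227 · 337 = 76499.

227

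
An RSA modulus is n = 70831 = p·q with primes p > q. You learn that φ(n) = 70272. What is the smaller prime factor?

193

φ(n) = (p−1)(q−1) = n − (p+q) + 1, so p + q = 70831 − 70272 + 1 = 560.
p and q are the roots of t² − 560t + 70831 = 0.
Discriminant: 560² − 4·70831 = 313600 − 283324 = 30276; √30276 = 174.
q = (560 − 174)/2 = 193, p = (560 + 174)/2 = 367.
Check: 193 · 367 = 70831.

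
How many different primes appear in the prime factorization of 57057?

5

57057 = 3 · 19019
19019 = 7 · 2717
2717 = 11 · 247
247 = 13 · 19
57057 = 3 · 7 · 11 · 13 · 19, which has 5 distinct prime factors.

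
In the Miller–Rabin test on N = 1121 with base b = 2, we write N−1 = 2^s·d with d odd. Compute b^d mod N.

998

1121 − 1 = 1120 = 2^5 · 35, so d = 35.
2^1 ≡ 2 (mod 1121)
2^2 ≡ 2^2 = 4 ≡ 4 (mod 1121)
2^4 ≡ 4^2 = 16 ≡ 16 (mod 1121)
2^8 ≡ 16^2 = 256 ≡ 256 (mod 1121)
2^16 ≡ 256^2 = 65536 ≡ 518 (mod 1121)
2^32 ≡ 518^2 = 268324 ≡ 405 (mod 1121)
35 = 32 + 2 + 1 in binary powers of 2.
So 2^35 ≡ 405 · 4 · 2 ≡ 998 (mod 1121).
Squaring chain: 998 → 556 → 861 → 340 → 137; never reaches −1, so base 2 is a Miller–Rabin witness that 1121 is composite.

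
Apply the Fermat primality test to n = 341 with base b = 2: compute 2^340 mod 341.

1

2^1 ≡ 2 (mod 341)
2^2 ≡ 2^2 = 4 ≡ 4 (mod 341)
2^4 ≡ 4^2 = 16 ≡ 16 (mod 341)
2^8 ≡ 16^2 = 256 ≡ 256 (mod 341)
2^16 ≡ 256^2 = 65536 ≡ 64 (mod 341)
2^32 ≡ 64^2 = 4096 ≡ 4 (mod 341)
2^64 ≡ 4^2 = 16 ≡ 16 (mod 341)
2^128 ≡ 16^2 = 256 ≡ 256 (mod 341)
2^256 ≡ 256^2 = 65536 ≡ 64 (mod 341)
340 = 256 + 64 + 16 + 4 in binary powers of 2.
So 2^340 ≡ 64 · 16 · 64 · 16 ≡ 1 (mod 341).
Since the result is 1, base 2 gives no evidence that 341 is composite.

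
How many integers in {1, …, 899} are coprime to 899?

840

Factor: 899 = 29 · 31.
φ(899) = (29−1) · (31−1) = 28 · 30 = 840.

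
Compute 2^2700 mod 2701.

1

2^1 ≡ 2 (mod 2701)
2^2 ≡ 2^2 = 4 ≡ 4 (mod 2701)
2^4 ≡ 4^2 = 16 ≡ 16 (mod 2701)
2^8 ≡ 16^2 = 256 ≡ 256 (mod 2701)
2^16 ≡ 256^2 = 65536 ≡ 712 (mod 2701)
2^32 ≡ 712^2 = 506944 ≡ 1857 (mod 2701)
2^64 ≡ 1857^2 = 3448449 ≡ 1973 (mod 2701)
2^128 ≡ 1973^2 = 3892729 ≡ 588 (mod 2701)
2^256 ≡ 588^2 = 345744 ≡ 16 (mod 2701)
2^512 ≡ 16^2 = 256 ≡ 256 (mod 2701)
2^1024 ≡ 256^2 = 65536 ≡ 712 (mod 2701)
2^2048 ≡ 712^2 = 506944 ≡ 1857 (mod 2701)
2700 = 2048 + 512 + 128 + 8 + 4 in binary powers of 2.
So 2^2700 ≡ 1857 · 256 · 588 · 256 · 16 ≡ 1 (mod 2701).
Since the result is 1, base 2 gives no evidence that 2701 is composite.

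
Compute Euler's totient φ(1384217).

Factor: 1384217 = 89 · 103 · 151.
φ(1384217) = (89−1) · (103−1) · (151−1) = 88 · 102 · 150 = 1346400.

1346400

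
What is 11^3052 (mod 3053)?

11^1 ≡ 11 (mod 3053)
11^2 ≡ 11^2 = 121 ≡ 121 (mod 3053)
11^4 ≡ 121^2 = 14641 ≡ 2429 (mod 3053)
11^8 ≡ 2429^2 = 5900041 ≡ 1645 (mod 3053)
11^16 ≡ 1645^2 = 2706025 ≡ 1067 (mod 3053)
11^32 ≡ 1067^2 = 1138489 ≡ 2773 (mod 3053)
11^64 ≡ 2773^2 = 7689529 ≡ 2075 (mod 3053)
11^128 ≡ 2075^2 = 4305625 ≡ 895 (mod 3053)
11^256 ≡ 895^2 = 801025 ≡ 1139 (mod 3053)
11^512 ≡ 1139^2 = 1297321 ≡ 2849 (mod 3053)
11^1024 ≡ 2849^2 = 8116801 ≡ 1927 (mod 3053)
11^2048 ≡ 1927^2 = 3713329 ≡ 881 (mod 3053)
3052 = 2048 + 512 + 256 + 128 + 64 + 32 + 8 + 4 in binary powers of 2.
So 11^3052 ≡ 881 · 2849 · 1139 · 895 · 2075 · 2773 · 1645 · 2429 ≡ 2968 (mod 3053).
Since 2968 ≠ 1, base 11 is a Fermat witness: 3053 is composite.

2968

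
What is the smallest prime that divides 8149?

8149 is odd.
Digit sum 22, not divisible by 3.
Ends in 9: not divisible by 5.
7: 8149 = 7·1164 + 1
11: 8149 = 11·740 + 9
13: 8149 = 13·626 + 11
17: 8149 = 17·479 + 6
19: 8149 = 19·428 + 17
23: 8149 = 23·354 + 7
29: 8149 = 29·281

29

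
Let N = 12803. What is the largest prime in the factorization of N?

12803 = 7 · 1829
1829 = 31 · 59
59 is prime.
So 12803 = 7 · 31 · 59; the largest prime factor is 59.

59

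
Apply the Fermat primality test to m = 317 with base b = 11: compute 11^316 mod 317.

1

11^1 ≡ 11 (mod 317)
11^2 ≡ 11^2 = 121 ≡ 121 (mod 317)
11^4 ≡ 121^2 = 14641 ≡ 59 (mod 317)
11^8 ≡ 59^2 = 3481 ≡ 311 (mod 317)
11^16 ≡ 311^2 = 96721 ≡ 36 (mod 317)
11^32 ≡ 36^2 = 1296 ≡ 28 (mod 317)
11^64 ≡ 28^2 = 784 ≡ 150 (mod 317)
11^128 ≡ 150^2 = 22500 ≡ 310 (mod 317)
11^256 ≡ 310^2 = 96100 ≡ 49 (mod 317)
316 = 256 + 32 + 16 + 8 + 4 in binary powers of 2.
So 11^316 ≡ 49 · 28 · 36 · 311 · 59 ≡ 1 (mod 317).
Since the result is 1, base 11 gives no evidence that 317 is composite.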